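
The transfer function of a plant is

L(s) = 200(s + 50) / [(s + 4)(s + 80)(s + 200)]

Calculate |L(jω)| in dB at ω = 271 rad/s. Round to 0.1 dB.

At s = jω = j271:
zero (s+50): 50 + j271 → |·| = √(50²+271²) = √75941 ≈ 275.57, ∠ = arctan(271/50) ≈ 79.55°
pole (s+4): 4 + j271 → |·| = √(4²+271²) = √73457 ≈ 271.03, ∠ = arctan(271/4) ≈ 89.15°
pole (s+80): 80 + j271 → |·| = √(80²+271²) = √79841 ≈ 282.56, ∠ = arctan(271/80) ≈ 73.55°
pole (s+200): 200 + j271 → |·| = √(200²+271²) = √113441 ≈ 336.81, ∠ = arctan(271/200) ≈ 53.57°
|L| = 200 · 275.57 / 2.5794e+07 ≈ 0.0021367
Gain = 20 log₁₀(0.0021367) ≈ -53.41 dB

-53.4 dB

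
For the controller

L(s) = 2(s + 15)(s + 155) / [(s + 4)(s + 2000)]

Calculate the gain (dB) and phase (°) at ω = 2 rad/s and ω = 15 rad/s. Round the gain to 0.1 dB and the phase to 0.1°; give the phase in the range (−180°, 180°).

ω = 2: -5.6 dB, -18.3°; ω = 15: -13.4 dB, -25.0°

At s = jω = j2:
zero (s+15): 15 + j2 → |·| = √(15²+2²) = √229 ≈ 15.133, ∠ = arctan(2/15) ≈ 7.59°
zero (s+155): 155 + j2 → |·| = √(155²+2²) = √24029 ≈ 155.01, ∠ = arctan(2/155) ≈ 0.74°
pole (s+4): 4 + j2 → |·| = √(4²+2²) = √20 ≈ 4.4721, ∠ = arctan(2/4) ≈ 26.57°
pole (s+2000): 2000 + j2 → |·| = √(2000²+2²) = √4000004 ≈ 2000, ∠ = arctan(2/2000) ≈ 0.06°
|L| = 2 · 2345.8 / 8944.2 ≈ 0.52454
Gain = 20 log₁₀(0.52454) ≈ -5.60 dB
∠L = 8.33° − 26.63° = -18.30°

At s = jω = j15:
zero (s+15): 15 + j15 → |·| = √(15²+15²) = √450 ≈ 21.213, ∠ = arctan(15/15) ≈ 45.00°
zero (s+155): 155 + j15 → |·| = √(155²+15²) = √24250 ≈ 155.72, ∠ = arctan(15/155) ≈ 5.53°
pole (s+4): 4 + j15 → |·| = √(4²+15²) = √241 ≈ 15.524, ∠ = arctan(15/4) ≈ 75.07°
pole (s+2000): 2000 + j15 → |·| = √(2000²+15²) = √4000225 ≈ 2000.1, ∠ = arctan(15/2000) ≈ 0.43°
|L| = 2 · 3303.3 / 31050 ≈ 0.21277
Gain = 20 log₁₀(0.21277) ≈ -13.44 dB
∠L = 50.53° − 75.50° = -24.97°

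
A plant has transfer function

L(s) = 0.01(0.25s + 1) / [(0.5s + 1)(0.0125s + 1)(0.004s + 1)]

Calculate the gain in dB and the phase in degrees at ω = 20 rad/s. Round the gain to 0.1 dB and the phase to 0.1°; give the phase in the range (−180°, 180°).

-46.2 dB, -24.2°

At ω = 20 rad/s:
zero (1 + j20·0.25) = 1 + j5 → |·| ≈ 5.099, ∠ ≈ 78.69°
pole (1 + j20·0.5) = 1 + j10 → |·| ≈ 10.05, ∠ ≈ 84.29°
pole (1 + j20·0.0125) = 1 + j0.25 → |·| ≈ 1.0308, ∠ ≈ 14.04°
pole (1 + j20·0.004) = 1 + j0.08 → |·| ≈ 1.0032, ∠ ≈ 4.57°
|L| = 0.01 · 5.099 / (10.05 · 1.0308 · 1.0032) ≈ 0.0049063
Gain = 20 log₁₀(0.0049063) ≈ -46.18 dB
∠L = (78.69°) − (84.29° + 14.04° + 4.57°) = -24.21°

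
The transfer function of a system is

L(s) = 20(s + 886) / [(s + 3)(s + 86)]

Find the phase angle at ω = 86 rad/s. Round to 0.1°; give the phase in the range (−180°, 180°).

-127.5°

At s = jω = j86:
zero (s+886): 886 + j86 → |·| = √(886²+86²) = √792392 ≈ 890.16, ∠ = arctan(86/886) ≈ 5.54°
pole (s+3): 3 + j86 → |·| = √(3²+86²) = √7405 ≈ 86.052, ∠ = arctan(86/3) ≈ 88.00°
pole (s+86): 86 + j86 → |·| = √(86²+86²) = √14792 ≈ 121.62, ∠ = arctan(86/86) ≈ 45.00°
∠L = 5.54° − 133.00° = -127.46°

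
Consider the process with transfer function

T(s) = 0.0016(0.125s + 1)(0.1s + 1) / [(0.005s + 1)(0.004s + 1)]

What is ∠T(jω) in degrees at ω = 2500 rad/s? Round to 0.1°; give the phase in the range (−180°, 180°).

At ω = 2500 rad/s:
zero (1 + j2500·0.125) = 1 + j312.5 → |·| ≈ 312.5, ∠ ≈ 89.82°
zero (1 + j2500·0.1) = 1 + j250 → |·| ≈ 250, ∠ ≈ 89.77°
pole (1 + j2500·0.005) = 1 + j12.5 → |·| ≈ 12.54, ∠ ≈ 85.43°
pole (1 + j2500·0.004) = 1 + j10 → |·| ≈ 10.05, ∠ ≈ 84.29°
∠T = (89.82° + 89.77°) − (85.43° + 84.29°) = 9.87°

9.9°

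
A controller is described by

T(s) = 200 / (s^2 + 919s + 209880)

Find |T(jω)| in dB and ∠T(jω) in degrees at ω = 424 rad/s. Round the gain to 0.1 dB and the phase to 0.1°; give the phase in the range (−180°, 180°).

Substitute s = j424:
Numerator: 200 = 200 + j0
Denominator: (j424)^2 + 919(j424) + 209880 = 30104 + j389656
|N| = √(200² + 0²) ≈ 200, ∠N ≈ 0.00°
|D| = √(30104² + 389656²) ≈ 3.9082e+05, ∠D ≈ 85.58°
|T| = 200 / 3.9082e+05 ≈ 0.00051174
Gain = 20 log₁₀(0.00051174) ≈ -65.82 dB
∠T = 0.00° − 85.58° = -85.58°

-65.8 dB, -85.6°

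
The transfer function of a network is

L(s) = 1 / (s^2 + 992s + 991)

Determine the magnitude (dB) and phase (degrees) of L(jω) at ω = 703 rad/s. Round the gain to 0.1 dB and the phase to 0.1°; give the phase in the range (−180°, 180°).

Substitute s = j703:
Numerator: 1 = 1 + j0
Denominator: (j703)^2 + 992(j703) + 991 = -493218 + j697376
|N| = √(1² + 0²) ≈ 1, ∠N ≈ 0.00°
|D| = √(493218² + 697376²) ≈ 8.5416e+05, ∠D ≈ 125.27°
|L| = 1 / 8.5416e+05 ≈ 1.1707e-06
Gain = 20 log₁₀(1.1707e-06) ≈ -118.63 dB
∠L = 0.00° − 125.27° = -125.27°

-118.6 dB, -125.3°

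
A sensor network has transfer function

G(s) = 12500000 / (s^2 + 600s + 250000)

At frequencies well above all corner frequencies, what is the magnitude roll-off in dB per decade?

Each pole contributes −20 dB/decade at high frequency; each zero contributes +20 dB/decade.
Net: 0 zero(s) − 2 pole(s) → -40 dB/decade.

-40 dB/decade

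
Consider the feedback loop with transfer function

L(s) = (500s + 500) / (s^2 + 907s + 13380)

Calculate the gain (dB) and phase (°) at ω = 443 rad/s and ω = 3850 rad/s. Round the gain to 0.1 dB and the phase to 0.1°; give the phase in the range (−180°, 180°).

Substitute s = j443:
Numerator: 500(j443) + 500 = 500 + j221500
Denominator: (j443)^2 + 907(j443) + 13380 = -182869 + j401801
|N| = √(500² + 221500²) ≈ 2.215e+05, ∠N ≈ 89.87°
|D| = √(182869² + 401801²) ≈ 4.4146e+05, ∠D ≈ 114.47°
|L| = 2.215e+05 / 4.4146e+05 ≈ 0.50174
Gain = 20 log₁₀(0.50174) ≈ -5.99 dB
∠L = 89.87° − 114.47° = -24.60°

Substitute s = j3850:
Numerator: 500(j3850) + 500 = 500 + j1925000
Denominator: (j3850)^2 + 907(j3850) + 13380 = -14809120 + j3491950
|N| = √(500² + 1925000²) ≈ 1.925e+06, ∠N ≈ 89.99°
|D| = √(14809120² + 3491950²) ≈ 1.5215e+07, ∠D ≈ 166.73°
|L| = 1.925e+06 / 1.5215e+07 ≈ 0.12652
Gain = 20 log₁₀(0.12652) ≈ -17.96 dB
∠L = 89.99° − 166.73° = -76.74°

ω = 443: -6.0 dB, -24.6°; ω = 3850: -18.0 dB, -76.7°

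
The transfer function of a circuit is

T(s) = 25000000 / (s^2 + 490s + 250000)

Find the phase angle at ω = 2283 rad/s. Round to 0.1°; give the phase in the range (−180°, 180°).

At s = jω = j2283:
quadratic: (j2283)² + 490·j2283 + 250000 = -4962089 + j1118670 → |·| ≈ 5.0866e+06, ∠ ≈ 167.30°
∠T = 0.00° − 167.30° = -167.30°

-167.3°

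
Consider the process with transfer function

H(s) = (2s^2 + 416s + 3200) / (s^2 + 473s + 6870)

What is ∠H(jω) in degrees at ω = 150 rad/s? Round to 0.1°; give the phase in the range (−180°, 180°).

21.4°

Substitute s = j150:
Numerator: 2(j150)^2 + 416(j150) + 3200 = -41800 + j62400
Denominator: (j150)^2 + 473(j150) + 6870 = -15630 + j70950
|N| = √(41800² + 62400²) ≈ 75107, ∠N ≈ 123.82°
|D| = √(15630² + 70950²) ≈ 72651, ∠D ≈ 102.42°
∠H = 123.82° − 102.42° = 21.40°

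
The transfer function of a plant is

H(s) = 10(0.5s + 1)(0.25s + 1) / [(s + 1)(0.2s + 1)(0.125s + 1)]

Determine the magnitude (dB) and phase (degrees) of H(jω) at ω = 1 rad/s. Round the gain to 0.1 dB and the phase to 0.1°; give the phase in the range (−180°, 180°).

18.0 dB, -22.8°

At ω = 1 rad/s:
zero (1 + j1·0.5) = 1 + j0.5 → |·| ≈ 1.118, ∠ ≈ 26.57°
zero (1 + j1·0.25) = 1 + j0.25 → |·| ≈ 1.0308, ∠ ≈ 14.04°
pole (1 + j1·1) = 1 + j1 → |·| ≈ 1.4142, ∠ ≈ 45.00°
pole (1 + j1·0.2) = 1 + j0.2 → |·| ≈ 1.0198, ∠ ≈ 11.31°
pole (1 + j1·0.125) = 1 + j0.125 → |·| ≈ 1.0078, ∠ ≈ 7.13°
|H| = 10 · 1.118 · 1.0308 / (1.4142 · 1.0198 · 1.0078) ≈ 7.929
Gain = 20 log₁₀(7.929) ≈ 17.98 dB
∠H = (26.57° + 14.04°) − (45.00° + 11.31° + 7.13°) = -22.83°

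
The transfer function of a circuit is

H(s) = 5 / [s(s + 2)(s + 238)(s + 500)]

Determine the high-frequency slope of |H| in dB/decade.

-80 dB/decade

Each pole contributes −20 dB/decade at high frequency; each zero contributes +20 dB/decade.
Net: 0 zero(s) − 4 pole(s) → -80 dB/decade.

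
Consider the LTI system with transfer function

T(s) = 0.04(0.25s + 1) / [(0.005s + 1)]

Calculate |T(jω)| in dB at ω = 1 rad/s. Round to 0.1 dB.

At ω = 1 rad/s:
zero (1 + j1·0.25) = 1 + j0.25 → |·| ≈ 1.0308, ∠ ≈ 14.04°
pole (1 + j1·0.005) = 1 + j0.005 → |·| ≈ 1, ∠ ≈ 0.29°
|T| = 0.04 · 1.0308 / (1) ≈ 0.041232
Gain = 20 log₁₀(0.041232) ≈ -27.70 dB

-27.7 dB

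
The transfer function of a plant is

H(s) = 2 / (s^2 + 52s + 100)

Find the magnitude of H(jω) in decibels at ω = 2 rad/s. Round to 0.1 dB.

-37.0 dB

Substitute s = j2:
Numerator: 2 = 2 + j0
Denominator: (j2)^2 + 52(j2) + 100 = 96 + j104
|N| = √(2² + 0²) ≈ 2, ∠N ≈ 0.00°
|D| = √(96² + 104²) ≈ 141.53, ∠D ≈ 47.29°
|H| = 2 / 141.53 ≈ 0.014131
Gain = 20 log₁₀(0.014131) ≈ -37.00 dB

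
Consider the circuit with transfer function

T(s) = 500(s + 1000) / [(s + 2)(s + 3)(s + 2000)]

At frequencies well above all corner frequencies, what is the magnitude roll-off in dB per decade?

-40 dB/decade

Each pole contributes −20 dB/decade at high frequency; each zero contributes +20 dB/decade.
Net: 1 zero(s) − 3 pole(s) → -40 dB/decade.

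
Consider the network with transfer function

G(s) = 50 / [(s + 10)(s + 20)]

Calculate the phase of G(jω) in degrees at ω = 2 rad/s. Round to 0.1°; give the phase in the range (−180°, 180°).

-17.0°

At s = jω = j2:
pole (s+10): 10 + j2 → |·| = √(10²+2²) = √104 ≈ 10.198, ∠ = arctan(2/10) ≈ 11.31°
pole (s+20): 20 + j2 → |·| = √(20²+2²) = √404 ≈ 20.1, ∠ = arctan(2/20) ≈ 5.71°
∠G = 0.00° − 17.02° = -17.02°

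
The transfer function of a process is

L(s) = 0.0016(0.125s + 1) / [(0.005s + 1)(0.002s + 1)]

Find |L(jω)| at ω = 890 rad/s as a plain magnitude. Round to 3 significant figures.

At ω = 890 rad/s:
zero (1 + j890·0.125) = 1 + j111.25 → |·| ≈ 111.25, ∠ ≈ 89.48°
pole (1 + j890·0.005) = 1 + j4.45 → |·| ≈ 4.561, ∠ ≈ 77.33°
pole (1 + j890·0.002) = 1 + j1.78 → |·| ≈ 2.0417, ∠ ≈ 60.67°
|L| = 0.0016 · 111.25 / (4.561 · 2.0417) ≈ 0.019115

0.0191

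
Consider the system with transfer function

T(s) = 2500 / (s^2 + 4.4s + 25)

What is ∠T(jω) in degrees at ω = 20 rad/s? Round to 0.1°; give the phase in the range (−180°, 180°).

-166.8°

At s = jω = j20:
quadratic: (j20)² + 4.4·j20 + 25 = -375 + j88 → |·| ≈ 385.19, ∠ ≈ 166.79°
∠T = 0.00° − 166.79° = -166.79°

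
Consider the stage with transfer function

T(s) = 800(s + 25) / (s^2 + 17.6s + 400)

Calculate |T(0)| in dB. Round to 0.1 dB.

T(0) = 800·25 / 400 = 50
20 log₁₀(50) ≈ 33.98 dB

34.0 dB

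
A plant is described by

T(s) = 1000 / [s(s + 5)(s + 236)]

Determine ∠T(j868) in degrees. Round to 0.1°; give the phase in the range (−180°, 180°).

105.5°

At s = jω = j868:
pole (s+5): 5 + j868 → |·| = √(5²+868²) = √753449 ≈ 868.01, ∠ = arctan(868/5) ≈ 89.67°
pole (s+236): 236 + j868 → |·| = √(236²+868²) = √809120 ≈ 899.51, ∠ = arctan(868/236) ≈ 74.79°
pole at origin: |s| = 868, ∠ = 90.00° (in denominator)
∠T = 0.00° − 254.46° = -254.46° ≡ 105.54° (principal value)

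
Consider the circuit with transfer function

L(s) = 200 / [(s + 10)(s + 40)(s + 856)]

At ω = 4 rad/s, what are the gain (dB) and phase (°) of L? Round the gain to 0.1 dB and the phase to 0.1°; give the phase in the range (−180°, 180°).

At s = jω = j4:
pole (s+10): 10 + j4 → |·| = √(10²+4²) = √116 ≈ 10.77, ∠ = arctan(4/10) ≈ 21.80°
pole (s+40): 40 + j4 → |·| = √(40²+4²) = √1616 ≈ 40.2, ∠ = arctan(4/40) ≈ 5.71°
pole (s+856): 856 + j4 → |·| = √(856²+4²) = √732752 ≈ 856.01, ∠ = arctan(4/856) ≈ 0.27°
|L| = 200 / 3.7061e+05 ≈ 0.00053965
Gain = 20 log₁₀(0.00053965) ≈ -65.36 dB
∠L = 0.00° − 27.78° = -27.78°

-65.4 dB, -27.8°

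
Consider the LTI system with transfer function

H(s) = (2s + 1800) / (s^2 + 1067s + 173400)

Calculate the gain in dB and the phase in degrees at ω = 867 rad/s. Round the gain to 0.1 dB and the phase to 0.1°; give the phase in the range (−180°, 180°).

-52.8 dB, -78.1°

Substitute s = j867:
Numerator: 2(j867) + 1800 = 1800 + j1734
Denominator: (j867)^2 + 1067(j867) + 173400 = -578289 + j925089
|N| = √(1800² + 1734²) ≈ 2499.4, ∠N ≈ 43.93°
|D| = √(578289² + 925089²) ≈ 1.091e+06, ∠D ≈ 122.01°
|H| = 2499.4 / 1.091e+06 ≈ 0.0022909
Gain = 20 log₁₀(0.0022909) ≈ -52.80 dB
∠H = 43.93° − 122.01° = -78.08°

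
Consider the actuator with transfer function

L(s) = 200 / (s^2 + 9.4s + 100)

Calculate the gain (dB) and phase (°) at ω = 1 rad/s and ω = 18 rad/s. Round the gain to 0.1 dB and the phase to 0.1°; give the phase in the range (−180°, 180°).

At s = jω = j1:
quadratic: (j1)² + 9.4·j1 + 100 = 99 + j9.4 → |·| ≈ 99.445, ∠ ≈ 5.42°
|L| = 200 / 99.445 ≈ 2.0112
Gain = 20 log₁₀(2.0112) ≈ 6.07 dB
∠L = 0.00° − 5.42° = -5.42°

At s = jω = j18:
quadratic: (j18)² + 9.4·j18 + 100 = -224 + j169.2 → |·| ≈ 280.72, ∠ ≈ 142.93°
|L| = 200 / 280.72 ≈ 0.71245
Gain = 20 log₁₀(0.71245) ≈ -2.94 dB
∠L = 0.00° − 142.93° = -142.93°

ω = 1: 6.1 dB, -5.4°; ω = 18: -2.9 dB, -142.9°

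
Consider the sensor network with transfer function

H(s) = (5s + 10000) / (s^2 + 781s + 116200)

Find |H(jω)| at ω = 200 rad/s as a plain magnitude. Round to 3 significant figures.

0.0578

Substitute s = j200:
Numerator: 5(j200) + 10000 = 10000 + j1000
Denominator: (j200)^2 + 781(j200) + 116200 = 76200 + j156200
|N| = √(10000² + 1000²) ≈ 10050, ∠N ≈ 5.71°
|D| = √(76200² + 156200²) ≈ 1.738e+05, ∠D ≈ 64.00°
|H| = 10050 / 1.738e+05 ≈ 0.057825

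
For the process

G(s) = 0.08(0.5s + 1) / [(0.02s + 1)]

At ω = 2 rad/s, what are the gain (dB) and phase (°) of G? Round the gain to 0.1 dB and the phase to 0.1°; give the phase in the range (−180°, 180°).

At ω = 2 rad/s:
zero (1 + j2·0.5) = 1 + j1 → |·| ≈ 1.4142, ∠ ≈ 45.00°
pole (1 + j2·0.02) = 1 + j0.04 → |·| ≈ 1.0008, ∠ ≈ 2.29°
|G| = 0.08 · 1.4142 / (1.0008) ≈ 0.11305
Gain = 20 log₁₀(0.11305) ≈ -18.93 dB
∠G = (45.00°) − (2.29°) = 42.71°

-18.9 dB, 42.7°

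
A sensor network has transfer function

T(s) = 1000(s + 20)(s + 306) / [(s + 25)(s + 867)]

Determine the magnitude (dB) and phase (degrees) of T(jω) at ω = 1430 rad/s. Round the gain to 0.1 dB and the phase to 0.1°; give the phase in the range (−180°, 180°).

At s = jω = j1430:
zero (s+20): 20 + j1430 → |·| = √(20²+1430²) = √2045300 ≈ 1430.1, ∠ = arctan(1430/20) ≈ 89.20°
zero (s+306): 306 + j1430 → |·| = √(306²+1430²) = √2138536 ≈ 1462.4, ∠ = arctan(1430/306) ≈ 77.92°
pole (s+25): 25 + j1430 → |·| = √(25²+1430²) = √2045525 ≈ 1430.2, ∠ = arctan(1430/25) ≈ 89.00°
pole (s+867): 867 + j1430 → |·| = √(867²+1430²) = √2796589 ≈ 1672.3, ∠ = arctan(1430/867) ≈ 58.77°
|T| = 1000 · 2.0914e+06 / 2.3917e+06 ≈ 874.44
Gain = 20 log₁₀(874.44) ≈ 58.83 dB
∠T = 167.12° − 147.77° = 19.35°

58.8 dB, 19.4°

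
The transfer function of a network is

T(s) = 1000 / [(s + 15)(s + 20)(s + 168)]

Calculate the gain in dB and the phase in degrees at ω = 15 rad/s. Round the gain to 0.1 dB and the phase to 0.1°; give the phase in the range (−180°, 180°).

-39.0 dB, -87.0°

At s = jω = j15:
pole (s+15): 15 + j15 → |·| = √(15²+15²) = √450 ≈ 21.213, ∠ = arctan(15/15) ≈ 45.00°
pole (s+20): 20 + j15 → |·| = √(20²+15²) = √625 ≈ 25, ∠ = arctan(15/20) ≈ 36.87°
pole (s+168): 168 + j15 → |·| = √(168²+15²) = √28449 ≈ 168.67, ∠ = arctan(15/168) ≈ 5.10°
|T| = 1000 / 89450 ≈ 0.011179
Gain = 20 log₁₀(0.011179) ≈ -39.03 dB
∠T = 0.00° − 86.97° = -86.97°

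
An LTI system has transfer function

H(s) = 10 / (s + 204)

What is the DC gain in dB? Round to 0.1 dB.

-26.2 dB

H(0) = 10 / (204) ≈ 0.04902
20 log₁₀(0.04902) ≈ -26.19 dB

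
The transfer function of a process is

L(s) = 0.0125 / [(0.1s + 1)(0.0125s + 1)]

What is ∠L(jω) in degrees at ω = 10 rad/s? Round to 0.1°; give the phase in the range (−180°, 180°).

-52.1°

At ω = 10 rad/s:
pole (1 + j10·0.1) = 1 + j1 → |·| ≈ 1.4142, ∠ ≈ 45.00°
pole (1 + j10·0.0125) = 1 + j0.125 → |·| ≈ 1.0078, ∠ ≈ 7.13°
∠L = (0°) − (45.00° + 7.13°) = -52.13°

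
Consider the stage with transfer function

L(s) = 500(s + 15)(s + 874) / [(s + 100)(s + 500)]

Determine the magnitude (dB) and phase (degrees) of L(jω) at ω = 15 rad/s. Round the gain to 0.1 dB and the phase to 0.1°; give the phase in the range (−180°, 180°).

At s = jω = j15:
zero (s+15): 15 + j15 → |·| = √(15²+15²) = √450 ≈ 21.213, ∠ = arctan(15/15) ≈ 45.00°
zero (s+874): 874 + j15 → |·| = √(874²+15²) = √764101 ≈ 874.13, ∠ = arctan(15/874) ≈ 0.98°
pole (s+100): 100 + j15 → |·| = √(100²+15²) = √10225 ≈ 101.12, ∠ = arctan(15/100) ≈ 8.53°
pole (s+500): 500 + j15 → |·| = √(500²+15²) = √250225 ≈ 500.22, ∠ = arctan(15/500) ≈ 1.72°
|L| = 500 · 18543 / 50582 ≈ 183.3
Gain = 20 log₁₀(183.3) ≈ 45.26 dB
∠L = 45.98° − 10.25° = 35.73°

45.3 dB, 35.7°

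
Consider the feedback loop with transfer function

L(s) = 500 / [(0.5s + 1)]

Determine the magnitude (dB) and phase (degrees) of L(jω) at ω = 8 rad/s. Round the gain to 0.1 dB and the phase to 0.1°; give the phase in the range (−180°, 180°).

At ω = 8 rad/s:
pole (1 + j8·0.5) = 1 + j4 → |·| ≈ 4.1231, ∠ ≈ 75.96°
|L| = 500 · 1 / (4.1231) ≈ 121.27
Gain = 20 log₁₀(121.27) ≈ 41.68 dB
∠L = (0°) − (75.96°) = -75.96°

41.7 dB, -76.0°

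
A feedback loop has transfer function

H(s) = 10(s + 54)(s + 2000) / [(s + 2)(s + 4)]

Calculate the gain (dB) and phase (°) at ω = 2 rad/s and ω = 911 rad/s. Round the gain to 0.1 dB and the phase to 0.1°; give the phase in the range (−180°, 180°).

At s = jω = j2:
zero (s+54): 54 + j2 → |·| = √(54²+2²) = √2920 ≈ 54.037, ∠ = arctan(2/54) ≈ 2.12°
zero (s+2000): 2000 + j2 → |·| = √(2000²+2²) = √4000004 ≈ 2000, ∠ = arctan(2/2000) ≈ 0.06°
pole (s+2): 2 + j2 → |·| = √(2²+2²) = √8 ≈ 2.8284, ∠ = arctan(2/2) ≈ 45.00°
pole (s+4): 4 + j2 → |·| = √(4²+2²) = √20 ≈ 4.4721, ∠ = arctan(2/4) ≈ 26.57°
|H| = 10 · 1.0807e+05 / 12.649 ≈ 85438
Gain = 20 log₁₀(85438) ≈ 98.63 dB
∠H = 2.18° − 71.57° = -69.39°

At s = jω = j911:
zero (s+54): 54 + j911 → |·| = √(54²+911²) = √832837 ≈ 912.6, ∠ = arctan(911/54) ≈ 86.61°
zero (s+2000): 2000 + j911 → |·| = √(2000²+911²) = √4829921 ≈ 2197.7, ∠ = arctan(911/2000) ≈ 24.49°
pole (s+2): 2 + j911 → |·| = √(2²+911²) = √829925 ≈ 911, ∠ = arctan(911/2) ≈ 89.87°
pole (s+4): 4 + j911 → |·| = √(4²+911²) = √829937 ≈ 911.01, ∠ = arctan(911/4) ≈ 89.75°
|H| = 10 · 2.0056e+06 / 8.2993e+05 ≈ 24.166
Gain = 20 log₁₀(24.166) ≈ 27.66 dB
∠H = 111.10° − 179.62° = -68.52°

ω = 2: 98.6 dB, -69.4°; ω = 911: 27.7 dB, -68.5°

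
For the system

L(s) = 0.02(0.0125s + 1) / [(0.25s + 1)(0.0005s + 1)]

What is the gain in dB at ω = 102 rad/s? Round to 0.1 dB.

-57.9 dB

At ω = 102 rad/s:
zero (1 + j102·0.0125) = 1 + j1.275 → |·| ≈ 1.6204, ∠ ≈ 51.89°
pole (1 + j102·0.25) = 1 + j25.5 → |·| ≈ 25.52, ∠ ≈ 87.75°
pole (1 + j102·0.0005) = 1 + j0.051 → |·| ≈ 1.0013, ∠ ≈ 2.92°
|L| = 0.02 · 1.6204 / (25.52 · 1.0013) ≈ 0.0012683
Gain = 20 log₁₀(0.0012683) ≈ -57.94 dB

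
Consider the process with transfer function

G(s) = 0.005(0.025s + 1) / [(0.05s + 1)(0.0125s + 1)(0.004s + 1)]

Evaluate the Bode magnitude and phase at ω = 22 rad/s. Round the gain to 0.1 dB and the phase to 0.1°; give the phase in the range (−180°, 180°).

-48.7 dB, -39.3°

At ω = 22 rad/s:
zero (1 + j22·0.025) = 1 + j0.55 → |·| ≈ 1.1413, ∠ ≈ 28.81°
pole (1 + j22·0.05) = 1 + j1.1 → |·| ≈ 1.4866, ∠ ≈ 47.73°
pole (1 + j22·0.0125) = 1 + j0.275 → |·| ≈ 1.0371, ∠ ≈ 15.38°
pole (1 + j22·0.004) = 1 + j0.088 → |·| ≈ 1.0039, ∠ ≈ 5.03°
|G| = 0.005 · 1.1413 / (1.4866 · 1.0371 · 1.0039) ≈ 0.0036869
Gain = 20 log₁₀(0.0036869) ≈ -48.67 dB
∠G = (28.81°) − (47.73° + 15.38° + 5.03°) = -39.33°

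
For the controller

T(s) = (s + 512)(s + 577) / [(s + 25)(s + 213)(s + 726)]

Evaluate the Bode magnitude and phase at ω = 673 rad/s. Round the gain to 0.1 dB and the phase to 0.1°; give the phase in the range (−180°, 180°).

-56.0 dB, -101.0°

At s = jω = j673:
zero (s+512): 512 + j673 → |·| = √(512²+673²) = √715073 ≈ 845.62, ∠ = arctan(673/512) ≈ 52.74°
zero (s+577): 577 + j673 → |·| = √(577²+673²) = √785858 ≈ 886.49, ∠ = arctan(673/577) ≈ 49.39°
pole (s+25): 25 + j673 → |·| = √(25²+673²) = √453554 ≈ 673.46, ∠ = arctan(673/25) ≈ 87.87°
pole (s+213): 213 + j673 → |·| = √(213²+673²) = √498298 ≈ 705.9, ∠ = arctan(673/213) ≈ 72.44°
pole (s+726): 726 + j673 → |·| = √(726²+673²) = √980005 ≈ 989.95, ∠ = arctan(673/726) ≈ 42.83°
|T| = 1 · 7.4963e+05 / 4.7062e+08 ≈ 0.0015929
Gain = 20 log₁₀(0.0015929) ≈ -55.96 dB
∠T = 102.13° − 203.14° = -101.01°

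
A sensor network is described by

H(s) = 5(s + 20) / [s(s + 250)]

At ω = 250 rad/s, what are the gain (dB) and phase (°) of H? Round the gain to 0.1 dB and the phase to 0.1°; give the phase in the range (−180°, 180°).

-37.0 dB, -49.6°

At s = jω = j250:
zero (s+20): 20 + j250 → |·| = √(20²+250²) = √62900 ≈ 250.8, ∠ = arctan(250/20) ≈ 85.43°
pole (s+250): 250 + j250 → |·| = √(250²+250²) = √125000 ≈ 353.55, ∠ = arctan(250/250) ≈ 45.00°
pole at origin: |s| = 250, ∠ = 90.00° (in denominator)
|H| = 5 · 250.8 / 88388 ≈ 0.014187
Gain = 20 log₁₀(0.014187) ≈ -36.96 dB
∠H = 85.43° − 135.00° = -49.57°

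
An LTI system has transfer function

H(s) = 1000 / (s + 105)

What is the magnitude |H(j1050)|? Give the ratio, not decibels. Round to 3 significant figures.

Substitute s = j1050:
Numerator: 1000 = 1000 + j0
Denominator: (j1050) + 105 = 105 + j1050
|N| = √(1000² + 0²) ≈ 1000, ∠N ≈ 0.00°
|D| = √(105² + 1050²) ≈ 1055.2, ∠D ≈ 84.29°
|H| = 1000 / 1055.2 ≈ 0.94769

0.948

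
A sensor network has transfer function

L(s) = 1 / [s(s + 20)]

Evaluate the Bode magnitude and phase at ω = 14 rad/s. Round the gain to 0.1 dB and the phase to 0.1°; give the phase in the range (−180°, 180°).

At s = jω = j14:
pole (s+20): 20 + j14 → |·| = √(20²+14²) = √596 ≈ 24.413, ∠ = arctan(14/20) ≈ 34.99°
pole at origin: |s| = 14, ∠ = 90.00° (in denominator)
|L| = 1 / 341.78 ≈ 0.0029259
Gain = 20 log₁₀(0.0029259) ≈ -50.67 dB
∠L = 0.00° − 124.99° = -124.99°

-50.7 dB, -125.0°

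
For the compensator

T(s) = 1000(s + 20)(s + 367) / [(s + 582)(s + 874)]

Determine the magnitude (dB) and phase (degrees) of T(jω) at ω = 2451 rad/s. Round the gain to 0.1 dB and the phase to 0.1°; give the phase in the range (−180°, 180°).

At s = jω = j2451:
zero (s+20): 20 + j2451 → |·| = √(20²+2451²) = √6007801 ≈ 2451.1, ∠ = arctan(2451/20) ≈ 89.53°
zero (s+367): 367 + j2451 → |·| = √(367²+2451²) = √6142090 ≈ 2478.3, ∠ = arctan(2451/367) ≈ 81.48°
pole (s+582): 582 + j2451 → |·| = √(582²+2451²) = √6346125 ≈ 2519.2, ∠ = arctan(2451/582) ≈ 76.64°
pole (s+874): 874 + j2451 → |·| = √(874²+2451²) = √6771277 ≈ 2602.2, ∠ = arctan(2451/874) ≈ 70.37°
|T| = 1000 · 6.0746e+06 / 6.5555e+06 ≈ 926.64
Gain = 20 log₁₀(926.64) ≈ 59.34 dB
∠T = 171.01° − 147.01° = 24.00°

59.3 dB, 24.0°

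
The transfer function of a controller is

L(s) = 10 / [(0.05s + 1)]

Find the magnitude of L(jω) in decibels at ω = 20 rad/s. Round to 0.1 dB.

At ω = 20 rad/s:
pole (1 + j20·0.05) = 1 + j1 → |·| ≈ 1.4142, ∠ ≈ 45.00°
|L| = 10 · 1 / (1.4142) ≈ 7.0711
Gain = 20 log₁₀(7.0711) ≈ 16.99 dB

17.0 dB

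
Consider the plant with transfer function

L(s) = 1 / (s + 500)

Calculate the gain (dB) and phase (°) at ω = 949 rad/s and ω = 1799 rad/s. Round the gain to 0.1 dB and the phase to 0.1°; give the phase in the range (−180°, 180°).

Substitute s = j949:
Numerator: 1 = 1 + j0
Denominator: (j949) + 500 = 500 + j949
|N| = √(1² + 0²) ≈ 1, ∠N ≈ 0.00°
|D| = √(500² + 949²) ≈ 1072.7, ∠D ≈ 62.22°
|L| = 1 / 1072.7 ≈ 0.00093223
Gain = 20 log₁₀(0.00093223) ≈ -60.61 dB
∠L = 0.00° − 62.22° = -62.22°

Substitute s = j1799:
Numerator: 1 = 1 + j0
Denominator: (j1799) + 500 = 500 + j1799
|N| = √(1² + 0²) ≈ 1, ∠N ≈ 0.00°
|D| = √(500² + 1799²) ≈ 1867.2, ∠D ≈ 74.47°
|L| = 1 / 1867.2 ≈ 0.00053556
Gain = 20 log₁₀(0.00053556) ≈ -65.42 dB
∠L = 0.00° − 74.47° = -74.47°

ω = 949: -60.6 dB, -62.2°; ω = 1799: -65.4 dB, -74.5°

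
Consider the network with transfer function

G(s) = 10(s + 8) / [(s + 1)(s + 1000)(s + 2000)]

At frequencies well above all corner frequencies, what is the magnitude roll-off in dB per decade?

-40 dB/decade

Each pole contributes −20 dB/decade at high frequency; each zero contributes +20 dB/decade.
Net: 1 zero(s) − 3 pole(s) → -40 dB/decade.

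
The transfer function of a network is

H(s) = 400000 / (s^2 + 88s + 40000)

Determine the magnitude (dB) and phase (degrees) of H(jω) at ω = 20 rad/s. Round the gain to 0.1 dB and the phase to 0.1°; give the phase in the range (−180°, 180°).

At s = jω = j20:
quadratic: (j20)² + 88·j20 + 40000 = 39600 + j1760 → |·| ≈ 39639, ∠ ≈ 2.54°
|H| = 400000 / 39639 ≈ 10.091
Gain = 20 log₁₀(10.091) ≈ 20.08 dB
∠H = 0.00° − 2.54° = -2.54°

20.1 dB, -2.5°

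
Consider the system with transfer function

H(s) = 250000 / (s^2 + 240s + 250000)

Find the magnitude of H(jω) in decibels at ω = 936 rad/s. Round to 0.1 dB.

At s = jω = j936:
quadratic: (j936)² + 240·j936 + 250000 = -626096 + j224640 → |·| ≈ 6.6518e+05, ∠ ≈ 160.26°
|H| = 250000 / 6.6518e+05 ≈ 0.37584
Gain = 20 log₁₀(0.37584) ≈ -8.50 dB

-8.5 dB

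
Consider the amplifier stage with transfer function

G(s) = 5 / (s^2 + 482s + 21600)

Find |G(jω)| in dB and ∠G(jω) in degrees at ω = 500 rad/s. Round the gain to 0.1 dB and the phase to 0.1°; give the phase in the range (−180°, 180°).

Substitute s = j500:
Numerator: 5 = 5 + j0
Denominator: (j500)^2 + 482(j500) + 21600 = -228400 + j241000
|N| = √(5² + 0²) ≈ 5, ∠N ≈ 0.00°
|D| = √(228400² + 241000²) ≈ 3.3204e+05, ∠D ≈ 133.46°
|G| = 5 / 3.3204e+05 ≈ 1.5058e-05
Gain = 20 log₁₀(1.5058e-05) ≈ -96.44 dB
∠G = 0.00° − 133.46° = -133.46°

-96.4 dB, -133.5°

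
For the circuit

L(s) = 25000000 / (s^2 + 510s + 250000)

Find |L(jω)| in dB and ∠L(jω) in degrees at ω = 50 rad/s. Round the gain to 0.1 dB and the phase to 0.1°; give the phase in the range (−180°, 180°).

40.0 dB, -5.9°

At s = jω = j50:
quadratic: (j50)² + 510·j50 + 250000 = 247500 + j25500 → |·| ≈ 2.4881e+05, ∠ ≈ 5.88°
|L| = 25000000 / 2.4881e+05 ≈ 100.48
Gain = 20 log₁₀(100.48) ≈ 40.04 dB
∠L = 0.00° − 5.88° = -5.88°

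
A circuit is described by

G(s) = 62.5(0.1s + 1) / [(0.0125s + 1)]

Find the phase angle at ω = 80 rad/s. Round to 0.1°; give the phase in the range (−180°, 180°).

37.9°

At ω = 80 rad/s:
zero (1 + j80·0.1) = 1 + j8 → |·| ≈ 8.0623, ∠ ≈ 82.87°
pole (1 + j80·0.0125) = 1 + j1 → |·| ≈ 1.4142, ∠ ≈ 45.00°
∠G = (82.87°) − (45.00°) = 37.87°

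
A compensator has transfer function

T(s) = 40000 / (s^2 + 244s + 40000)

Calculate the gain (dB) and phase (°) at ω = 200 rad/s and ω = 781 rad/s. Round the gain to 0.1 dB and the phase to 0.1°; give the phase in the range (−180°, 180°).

ω = 200: -1.7 dB, -90.0°; ω = 781: -23.5 dB, -161.5°

At s = jω = j200:
quadratic: (j200)² + 244·j200 + 40000 = 0 + j48800 → |·| ≈ 48800, ∠ ≈ 90.00°
|T| = 40000 / 48800 ≈ 0.81967
Gain = 20 log₁₀(0.81967) ≈ -1.73 dB
∠T = 0.00° − 90.00° = -90.00°

At s = jω = j781:
quadratic: (j781)² + 244·j781 + 40000 = -569961 + j190564 → |·| ≈ 6.0097e+05, ∠ ≈ 161.51°
|T| = 40000 / 6.0097e+05 ≈ 0.066559
Gain = 20 log₁₀(0.066559) ≈ -23.54 dB
∠T = 0.00° − 161.51° = -161.51°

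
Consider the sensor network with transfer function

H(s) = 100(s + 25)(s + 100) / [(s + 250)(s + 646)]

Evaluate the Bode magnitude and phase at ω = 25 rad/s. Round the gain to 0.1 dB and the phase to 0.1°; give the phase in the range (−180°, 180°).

7.0 dB, 51.1°

At s = jω = j25:
zero (s+25): 25 + j25 → |·| = √(25²+25²) = √1250 ≈ 35.355, ∠ = arctan(25/25) ≈ 45.00°
zero (s+100): 100 + j25 → |·| = √(100²+25²) = √10625 ≈ 103.08, ∠ = arctan(25/100) ≈ 14.04°
pole (s+250): 250 + j25 → |·| = √(250²+25²) = √63125 ≈ 251.25, ∠ = arctan(25/250) ≈ 5.71°
pole (s+646): 646 + j25 → |·| = √(646²+25²) = √417941 ≈ 646.48, ∠ = arctan(25/646) ≈ 2.22°
|H| = 100 · 3644.4 / 1.6243e+05 ≈ 2.2437
Gain = 20 log₁₀(2.2437) ≈ 7.02 dB
∠H = 59.04° − 7.93° = 51.11°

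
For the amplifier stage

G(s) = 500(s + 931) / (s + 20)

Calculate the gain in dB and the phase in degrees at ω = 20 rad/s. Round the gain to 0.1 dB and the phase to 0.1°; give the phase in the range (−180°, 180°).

84.3 dB, -43.8°

At s = jω = j20:
zero (s+931): 931 + j20 → |·| = √(931²+20²) = √867161 ≈ 931.21, ∠ = arctan(20/931) ≈ 1.23°
pole (s+20): 20 + j20 → |·| = √(20²+20²) = √800 ≈ 28.284, ∠ = arctan(20/20) ≈ 45.00°
|G| = 500 · 931.21 / 28.284 ≈ 16462
Gain = 20 log₁₀(16462) ≈ 84.33 dB
∠G = 1.23° − 45.00° = -43.77°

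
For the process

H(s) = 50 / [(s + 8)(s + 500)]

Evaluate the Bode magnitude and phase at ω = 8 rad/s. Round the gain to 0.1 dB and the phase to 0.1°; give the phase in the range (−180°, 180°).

At s = jω = j8:
pole (s+8): 8 + j8 → |·| = √(8²+8²) = √128 ≈ 11.314, ∠ = arctan(8/8) ≈ 45.00°
pole (s+500): 500 + j8 → |·| = √(500²+8²) = √250064 ≈ 500.06, ∠ = arctan(8/500) ≈ 0.92°
|H| = 50 / 5657.7 ≈ 0.0088375
Gain = 20 log₁₀(0.0088375) ≈ -41.07 dB
∠H = 0.00° − 45.92° = -45.92°

-41.1 dB, -45.9°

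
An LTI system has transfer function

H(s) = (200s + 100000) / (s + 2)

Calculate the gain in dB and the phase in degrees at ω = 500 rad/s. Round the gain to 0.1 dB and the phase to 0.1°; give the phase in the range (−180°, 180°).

49.0 dB, -44.8°

Substitute s = j500:
Numerator: 200(j500) + 100000 = 100000 + j100000
Denominator: (j500) + 2 = 2 + j500
|N| = √(100000² + 100000²) ≈ 1.4142e+05, ∠N ≈ 45.00°
|D| = √(2² + 500²) ≈ 500, ∠D ≈ 89.77°
|H| = 1.4142e+05 / 500 ≈ 282.84
Gain = 20 log₁₀(282.84) ≈ 49.03 dB
∠H = 45.00° − 89.77° = -44.77°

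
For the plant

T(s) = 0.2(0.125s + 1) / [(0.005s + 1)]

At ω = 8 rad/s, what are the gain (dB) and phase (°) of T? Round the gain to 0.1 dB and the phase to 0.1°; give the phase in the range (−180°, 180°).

At ω = 8 rad/s:
zero (1 + j8·0.125) = 1 + j1 → |·| ≈ 1.4142, ∠ ≈ 45.00°
pole (1 + j8·0.005) = 1 + j0.04 → |·| ≈ 1.0008, ∠ ≈ 2.29°
|T| = 0.2 · 1.4142 / (1.0008) ≈ 0.28261
Gain = 20 log₁₀(0.28261) ≈ -10.98 dB
∠T = (45.00°) − (2.29°) = 42.71°

-11.0 dB, 42.7°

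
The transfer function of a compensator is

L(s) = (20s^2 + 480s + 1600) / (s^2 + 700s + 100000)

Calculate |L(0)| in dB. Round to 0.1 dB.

-35.9 dB

L(0) = 1600 / 100000 = 0.016
20 log₁₀(0.016) ≈ -35.92 dB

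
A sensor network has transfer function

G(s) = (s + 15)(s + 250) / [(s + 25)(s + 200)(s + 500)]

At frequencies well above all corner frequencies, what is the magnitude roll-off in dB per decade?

Each pole contributes −20 dB/decade at high frequency; each zero contributes +20 dB/decade.
Net: 2 zero(s) − 3 pole(s) → -20 dB/decade.

-20 dB/decade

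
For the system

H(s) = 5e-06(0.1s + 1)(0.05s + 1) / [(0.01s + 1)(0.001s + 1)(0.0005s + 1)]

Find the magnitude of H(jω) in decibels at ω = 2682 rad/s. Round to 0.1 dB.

-57.1 dB

At ω = 2682 rad/s:
zero (1 + j2682·0.1) = 1 + j268.2 → |·| ≈ 268.2, ∠ ≈ 89.79°
zero (1 + j2682·0.05) = 1 + j134.1 → |·| ≈ 134.1, ∠ ≈ 89.57°
pole (1 + j2682·0.01) = 1 + j26.82 → |·| ≈ 26.839, ∠ ≈ 87.86°
pole (1 + j2682·0.001) = 1 + j2.682 → |·| ≈ 2.8624, ∠ ≈ 69.55°
pole (1 + j2682·0.0005) = 1 + j1.341 → |·| ≈ 1.6728, ∠ ≈ 53.29°
|H| = 5e-06 · 268.2 · 134.1 / (26.839 · 2.8624 · 1.6728) ≈ 0.0013993
Gain = 20 log₁₀(0.0013993) ≈ -57.08 dB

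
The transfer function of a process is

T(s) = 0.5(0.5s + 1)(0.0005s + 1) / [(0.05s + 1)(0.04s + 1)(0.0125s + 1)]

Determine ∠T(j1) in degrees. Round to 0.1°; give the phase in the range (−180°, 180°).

20.7°

At ω = 1 rad/s:
zero (1 + j1·0.5) = 1 + j0.5 → |·| ≈ 1.118, ∠ ≈ 26.57°
zero (1 + j1·0.0005) = 1 + j0.0005 → |·| ≈ 1, ∠ ≈ 0.03°
pole (1 + j1·0.05) = 1 + j0.05 → |·| ≈ 1.0012, ∠ ≈ 2.86°
pole (1 + j1·0.04) = 1 + j0.04 → |·| ≈ 1.0008, ∠ ≈ 2.29°
pole (1 + j1·0.0125) = 1 + j0.0125 → |·| ≈ 1.0001, ∠ ≈ 0.72°
∠T = (26.57° + 0.03°) − (2.86° + 2.29° + 0.72°) = 20.73°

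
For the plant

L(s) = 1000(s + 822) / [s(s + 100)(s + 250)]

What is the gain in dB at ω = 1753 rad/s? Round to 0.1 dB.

-69.0 dB

At s = jω = j1753:
zero (s+822): 822 + j1753 → |·| = √(822²+1753²) = √3748693 ≈ 1936.2, ∠ = arctan(1753/822) ≈ 64.88°
pole (s+100): 100 + j1753 → |·| = √(100²+1753²) = √3083009 ≈ 1755.8, ∠ = arctan(1753/100) ≈ 86.74°
pole (s+250): 250 + j1753 → |·| = √(250²+1753²) = √3135509 ≈ 1770.7, ∠ = arctan(1753/250) ≈ 81.88°
pole at origin: |s| = 1753, ∠ = 90.00° (in denominator)
|L| = 1000 · 1936.2 / 5.4501e+09 ≈ 0.00035526
Gain = 20 log₁₀(0.00035526) ≈ -68.99 dB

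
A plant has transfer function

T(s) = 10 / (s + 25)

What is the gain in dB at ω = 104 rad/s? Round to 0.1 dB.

-20.6 dB

At s = jω = j104:
pole (s+25): 25 + j104 → |·| = √(25²+104²) = √11441 ≈ 106.96, ∠ = arctan(104/25) ≈ 76.48°
|T| = 10 / 106.96 ≈ 0.093493
Gain = 20 log₁₀(0.093493) ≈ -20.58 dB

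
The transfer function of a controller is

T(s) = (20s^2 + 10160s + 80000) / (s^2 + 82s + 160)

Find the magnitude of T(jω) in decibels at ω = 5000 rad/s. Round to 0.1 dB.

26.1 dB

Substitute s = j5000:
Numerator: 20(j5000)^2 + 10160(j5000) + 80000 = -499920000 + j50800000
Denominator: (j5000)^2 + 82(j5000) + 160 = -24999840 + j410000
|N| = √(499920000² + 50800000²) ≈ 5.0249e+08, ∠N ≈ 174.20°
|D| = √(24999840² + 410000²) ≈ 2.5003e+07, ∠D ≈ 179.06°
|T| = 5.0249e+08 / 2.5003e+07 ≈ 20.097
Gain = 20 log₁₀(20.097) ≈ 26.06 dB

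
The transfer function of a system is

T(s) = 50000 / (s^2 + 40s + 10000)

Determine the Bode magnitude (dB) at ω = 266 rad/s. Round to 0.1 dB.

At s = jω = j266:
quadratic: (j266)² + 40·j266 + 10000 = -60756 + j10640 → |·| ≈ 61681, ∠ ≈ 170.07°
|T| = 50000 / 61681 ≈ 0.81062
Gain = 20 log₁₀(0.81062) ≈ -1.82 dB

-1.8 dB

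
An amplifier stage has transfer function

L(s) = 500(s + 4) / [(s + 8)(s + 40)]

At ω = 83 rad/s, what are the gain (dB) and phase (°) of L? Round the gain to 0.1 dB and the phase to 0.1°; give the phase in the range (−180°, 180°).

At s = jω = j83:
zero (s+4): 4 + j83 → |·| = √(4²+83²) = √6905 ≈ 83.096, ∠ = arctan(83/4) ≈ 87.24°
pole (s+8): 8 + j83 → |·| = √(8²+83²) = √6953 ≈ 83.385, ∠ = arctan(83/8) ≈ 84.49°
pole (s+40): 40 + j83 → |·| = √(40²+83²) = √8489 ≈ 92.136, ∠ = arctan(83/40) ≈ 64.27°
|L| = 500 · 83.096 / 7682.8 ≈ 5.4079
Gain = 20 log₁₀(5.4079) ≈ 14.66 dB
∠L = 87.24° − 148.76° = -61.52°

14.7 dB, -61.5°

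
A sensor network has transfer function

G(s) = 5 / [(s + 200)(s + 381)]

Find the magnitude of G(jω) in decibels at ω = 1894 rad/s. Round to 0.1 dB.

-117.3 dB

At s = jω = j1894:
pole (s+200): 200 + j1894 → |·| = √(200²+1894²) = √3627236 ≈ 1904.5, ∠ = arctan(1894/200) ≈ 83.97°
pole (s+381): 381 + j1894 → |·| = √(381²+1894²) = √3732397 ≈ 1931.9, ∠ = arctan(1894/381) ≈ 78.63°
|G| = 5 / 3.6793e+06 ≈ 1.359e-06
Gain = 20 log₁₀(1.359e-06) ≈ -117.34 dB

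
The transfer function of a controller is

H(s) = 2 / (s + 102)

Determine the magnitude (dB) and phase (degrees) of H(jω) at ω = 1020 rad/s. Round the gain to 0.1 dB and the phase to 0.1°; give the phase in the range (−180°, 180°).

Substitute s = j1020:
Numerator: 2 = 2 + j0
Denominator: (j1020) + 102 = 102 + j1020
|N| = √(2² + 0²) ≈ 2, ∠N ≈ 0.00°
|D| = √(102² + 1020²) ≈ 1025.1, ∠D ≈ 84.29°
|H| = 2 / 1025.1 ≈ 0.001951
Gain = 20 log₁₀(0.001951) ≈ -54.19 dB
∠H = 0.00° − 84.29° = -84.29°

-54.2 dB, -84.3°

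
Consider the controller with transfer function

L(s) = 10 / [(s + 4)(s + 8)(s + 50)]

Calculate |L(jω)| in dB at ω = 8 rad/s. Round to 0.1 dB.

-54.2 dB

At s = jω = j8:
pole (s+4): 4 + j8 → |·| = √(4²+8²) = √80 ≈ 8.9443, ∠ = arctan(8/4) ≈ 63.43°
pole (s+8): 8 + j8 → |·| = √(8²+8²) = √128 ≈ 11.314, ∠ = arctan(8/8) ≈ 45.00°
pole (s+50): 50 + j8 → |·| = √(50²+8²) = √2564 ≈ 50.636, ∠ = arctan(8/50) ≈ 9.09°
|L| = 10 / 5124.2 ≈ 0.0019515
Gain = 20 log₁₀(0.0019515) ≈ -54.19 dB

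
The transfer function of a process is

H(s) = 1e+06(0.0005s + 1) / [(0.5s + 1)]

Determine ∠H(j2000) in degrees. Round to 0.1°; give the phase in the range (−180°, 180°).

-44.9°

At ω = 2000 rad/s:
zero (1 + j2000·0.0005) = 1 + j1 → |·| ≈ 1.4142, ∠ ≈ 45.00°
pole (1 + j2000·0.5) = 1 + j1000 → |·| ≈ 1000, ∠ ≈ 89.94°
∠H = (45.00°) − (89.94°) = -44.94°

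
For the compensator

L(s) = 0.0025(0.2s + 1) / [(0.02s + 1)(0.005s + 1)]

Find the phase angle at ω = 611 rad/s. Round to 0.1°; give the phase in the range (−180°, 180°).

At ω = 611 rad/s:
zero (1 + j611·0.2) = 1 + j122.2 → |·| ≈ 122.2, ∠ ≈ 89.53°
pole (1 + j611·0.02) = 1 + j12.22 → |·| ≈ 12.261, ∠ ≈ 85.32°
pole (1 + j611·0.005) = 1 + j3.055 → |·| ≈ 3.2145, ∠ ≈ 71.88°
∠L = (89.53°) − (85.32° + 71.88°) = -67.67°

-67.7°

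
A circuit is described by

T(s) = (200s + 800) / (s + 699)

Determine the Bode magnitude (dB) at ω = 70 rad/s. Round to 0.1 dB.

26.0 dB

Substitute s = j70:
Numerator: 200(j70) + 800 = 800 + j14000
Denominator: (j70) + 699 = 699 + j70
|N| = √(800² + 14000²) ≈ 14023, ∠N ≈ 86.73°
|D| = √(699² + 70²) ≈ 702.5, ∠D ≈ 5.72°
|T| = 14023 / 702.5 ≈ 19.962
Gain = 20 log₁₀(19.962) ≈ 26.00 dB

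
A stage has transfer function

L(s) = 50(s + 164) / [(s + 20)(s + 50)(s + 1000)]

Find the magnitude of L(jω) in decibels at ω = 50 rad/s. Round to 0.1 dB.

At s = jω = j50:
zero (s+164): 164 + j50 → |·| = √(164²+50²) = √29396 ≈ 171.45, ∠ = arctan(50/164) ≈ 16.96°
pole (s+20): 20 + j50 → |·| = √(20²+50²) = √2900 ≈ 53.852, ∠ = arctan(50/20) ≈ 68.20°
pole (s+50): 50 + j50 → |·| = √(50²+50²) = √5000 ≈ 70.711, ∠ = arctan(50/50) ≈ 45.00°
pole (s+1000): 1000 + j50 → |·| = √(1000²+50²) = √1002500 ≈ 1001.2, ∠ = arctan(50/1000) ≈ 2.86°
|L| = 50 · 171.45 / 3.8125e+06 ≈ 0.0022485
Gain = 20 log₁₀(0.0022485) ≈ -52.96 dB

-53.0 dB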